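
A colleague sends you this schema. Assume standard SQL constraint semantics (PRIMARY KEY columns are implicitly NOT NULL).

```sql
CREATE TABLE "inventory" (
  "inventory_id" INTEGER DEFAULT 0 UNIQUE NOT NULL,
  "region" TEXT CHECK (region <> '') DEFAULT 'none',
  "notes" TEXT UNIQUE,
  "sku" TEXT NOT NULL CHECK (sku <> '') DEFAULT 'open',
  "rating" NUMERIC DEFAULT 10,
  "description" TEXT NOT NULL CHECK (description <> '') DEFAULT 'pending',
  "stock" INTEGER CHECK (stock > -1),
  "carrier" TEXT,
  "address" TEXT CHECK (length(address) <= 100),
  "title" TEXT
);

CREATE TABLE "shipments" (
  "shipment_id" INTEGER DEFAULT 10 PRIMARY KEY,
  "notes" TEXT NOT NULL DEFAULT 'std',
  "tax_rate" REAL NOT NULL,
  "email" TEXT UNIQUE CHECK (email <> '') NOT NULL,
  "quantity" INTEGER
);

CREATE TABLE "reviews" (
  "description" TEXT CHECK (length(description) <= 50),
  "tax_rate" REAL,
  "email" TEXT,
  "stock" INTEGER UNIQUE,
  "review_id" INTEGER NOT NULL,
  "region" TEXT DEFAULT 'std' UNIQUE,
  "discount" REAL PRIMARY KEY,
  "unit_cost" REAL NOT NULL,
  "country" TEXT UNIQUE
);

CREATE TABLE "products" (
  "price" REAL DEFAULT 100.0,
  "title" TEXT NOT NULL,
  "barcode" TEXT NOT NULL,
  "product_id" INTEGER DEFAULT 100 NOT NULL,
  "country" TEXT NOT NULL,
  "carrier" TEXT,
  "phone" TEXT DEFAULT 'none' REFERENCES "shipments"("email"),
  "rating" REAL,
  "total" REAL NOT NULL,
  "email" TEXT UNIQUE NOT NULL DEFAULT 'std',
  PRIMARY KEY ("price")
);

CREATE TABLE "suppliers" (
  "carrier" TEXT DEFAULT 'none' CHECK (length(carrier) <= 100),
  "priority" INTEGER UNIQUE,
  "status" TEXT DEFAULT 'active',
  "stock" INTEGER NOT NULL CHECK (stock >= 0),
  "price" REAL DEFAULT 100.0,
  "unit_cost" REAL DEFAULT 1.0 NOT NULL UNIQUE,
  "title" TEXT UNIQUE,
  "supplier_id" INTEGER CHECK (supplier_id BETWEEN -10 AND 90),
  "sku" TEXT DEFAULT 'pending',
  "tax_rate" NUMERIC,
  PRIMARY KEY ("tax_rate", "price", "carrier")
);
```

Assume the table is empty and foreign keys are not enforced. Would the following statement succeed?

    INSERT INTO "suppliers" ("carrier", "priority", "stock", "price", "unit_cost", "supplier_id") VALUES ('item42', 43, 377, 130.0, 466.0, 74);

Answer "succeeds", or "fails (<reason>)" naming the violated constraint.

tax_rate is omitted from the column list and has no DEFAULT, so it would receive NULL.
But tax_rate is part of the PRIMARY KEY (implied NOT NULL).

fails (NOT NULL on tax_rate)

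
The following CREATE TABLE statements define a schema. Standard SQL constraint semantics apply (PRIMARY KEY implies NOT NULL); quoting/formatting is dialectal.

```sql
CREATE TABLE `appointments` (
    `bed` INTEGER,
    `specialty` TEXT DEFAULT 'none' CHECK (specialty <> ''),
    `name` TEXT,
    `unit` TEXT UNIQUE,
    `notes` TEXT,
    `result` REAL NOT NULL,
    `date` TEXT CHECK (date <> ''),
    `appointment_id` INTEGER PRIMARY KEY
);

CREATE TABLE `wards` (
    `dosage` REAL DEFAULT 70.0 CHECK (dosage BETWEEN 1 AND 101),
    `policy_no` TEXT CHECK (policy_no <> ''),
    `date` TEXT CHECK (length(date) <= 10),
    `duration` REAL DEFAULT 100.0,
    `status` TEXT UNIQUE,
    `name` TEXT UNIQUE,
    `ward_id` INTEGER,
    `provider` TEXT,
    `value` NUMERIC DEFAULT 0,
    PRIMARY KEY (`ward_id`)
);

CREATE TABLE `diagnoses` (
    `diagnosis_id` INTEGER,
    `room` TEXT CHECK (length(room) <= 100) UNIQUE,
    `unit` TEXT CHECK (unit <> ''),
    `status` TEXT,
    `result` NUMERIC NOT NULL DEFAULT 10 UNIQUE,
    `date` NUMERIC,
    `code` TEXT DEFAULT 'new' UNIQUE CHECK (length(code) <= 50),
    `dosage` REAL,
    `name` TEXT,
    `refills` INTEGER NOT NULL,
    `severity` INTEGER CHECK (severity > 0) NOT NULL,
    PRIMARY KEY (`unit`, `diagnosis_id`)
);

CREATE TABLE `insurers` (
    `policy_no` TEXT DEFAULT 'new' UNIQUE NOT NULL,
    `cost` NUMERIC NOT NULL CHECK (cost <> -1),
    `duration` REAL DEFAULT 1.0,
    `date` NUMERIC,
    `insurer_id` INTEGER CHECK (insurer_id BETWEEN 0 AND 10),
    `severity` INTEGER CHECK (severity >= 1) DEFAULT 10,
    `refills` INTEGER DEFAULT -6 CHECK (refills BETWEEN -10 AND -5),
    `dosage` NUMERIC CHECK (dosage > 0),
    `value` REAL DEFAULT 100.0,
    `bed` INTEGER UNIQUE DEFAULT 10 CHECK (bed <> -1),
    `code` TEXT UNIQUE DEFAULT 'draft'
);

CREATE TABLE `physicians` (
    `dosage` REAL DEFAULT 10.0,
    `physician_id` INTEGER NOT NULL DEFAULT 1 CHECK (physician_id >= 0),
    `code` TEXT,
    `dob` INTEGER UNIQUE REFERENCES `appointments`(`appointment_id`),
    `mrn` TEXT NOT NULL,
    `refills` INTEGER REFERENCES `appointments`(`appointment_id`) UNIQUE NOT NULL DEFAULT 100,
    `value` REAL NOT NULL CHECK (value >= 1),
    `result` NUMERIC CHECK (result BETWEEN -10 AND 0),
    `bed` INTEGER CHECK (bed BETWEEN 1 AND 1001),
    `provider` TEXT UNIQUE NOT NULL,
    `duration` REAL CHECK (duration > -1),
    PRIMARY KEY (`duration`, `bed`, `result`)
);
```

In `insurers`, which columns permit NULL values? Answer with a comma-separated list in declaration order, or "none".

duration, date, insurer_id, severity, refills, dosage, value, bed, code

- policy_no: declared NOT NULL → not nullable.
- cost: declared NOT NULL → not nullable.
- duration: DEFAULT only fills an omitted column; an explicit NULL is still allowed → nullable.
- date: no NOT NULL constraint applies → nullable.
- insurer_id: CHECK does not forbid NULL (a CHECK constraint passes when its expression is NULL) → nullable.
- severity: CHECK does not forbid NULL (a CHECK constraint passes when its expression is NULL) → nullable.
- refills: CHECK does not forbid NULL (a CHECK constraint passes when its expression is NULL) → nullable.
- dosage: CHECK does not forbid NULL (a CHECK constraint passes when its expression is NULL) → nullable.
- value: DEFAULT only fills an omitted column; an explicit NULL is still allowed → nullable.
- bed: CHECK does not forbid NULL (a CHECK constraint passes when its expression is NULL) → nullable.
- code: UNIQUE does not imply NOT NULL → nullable.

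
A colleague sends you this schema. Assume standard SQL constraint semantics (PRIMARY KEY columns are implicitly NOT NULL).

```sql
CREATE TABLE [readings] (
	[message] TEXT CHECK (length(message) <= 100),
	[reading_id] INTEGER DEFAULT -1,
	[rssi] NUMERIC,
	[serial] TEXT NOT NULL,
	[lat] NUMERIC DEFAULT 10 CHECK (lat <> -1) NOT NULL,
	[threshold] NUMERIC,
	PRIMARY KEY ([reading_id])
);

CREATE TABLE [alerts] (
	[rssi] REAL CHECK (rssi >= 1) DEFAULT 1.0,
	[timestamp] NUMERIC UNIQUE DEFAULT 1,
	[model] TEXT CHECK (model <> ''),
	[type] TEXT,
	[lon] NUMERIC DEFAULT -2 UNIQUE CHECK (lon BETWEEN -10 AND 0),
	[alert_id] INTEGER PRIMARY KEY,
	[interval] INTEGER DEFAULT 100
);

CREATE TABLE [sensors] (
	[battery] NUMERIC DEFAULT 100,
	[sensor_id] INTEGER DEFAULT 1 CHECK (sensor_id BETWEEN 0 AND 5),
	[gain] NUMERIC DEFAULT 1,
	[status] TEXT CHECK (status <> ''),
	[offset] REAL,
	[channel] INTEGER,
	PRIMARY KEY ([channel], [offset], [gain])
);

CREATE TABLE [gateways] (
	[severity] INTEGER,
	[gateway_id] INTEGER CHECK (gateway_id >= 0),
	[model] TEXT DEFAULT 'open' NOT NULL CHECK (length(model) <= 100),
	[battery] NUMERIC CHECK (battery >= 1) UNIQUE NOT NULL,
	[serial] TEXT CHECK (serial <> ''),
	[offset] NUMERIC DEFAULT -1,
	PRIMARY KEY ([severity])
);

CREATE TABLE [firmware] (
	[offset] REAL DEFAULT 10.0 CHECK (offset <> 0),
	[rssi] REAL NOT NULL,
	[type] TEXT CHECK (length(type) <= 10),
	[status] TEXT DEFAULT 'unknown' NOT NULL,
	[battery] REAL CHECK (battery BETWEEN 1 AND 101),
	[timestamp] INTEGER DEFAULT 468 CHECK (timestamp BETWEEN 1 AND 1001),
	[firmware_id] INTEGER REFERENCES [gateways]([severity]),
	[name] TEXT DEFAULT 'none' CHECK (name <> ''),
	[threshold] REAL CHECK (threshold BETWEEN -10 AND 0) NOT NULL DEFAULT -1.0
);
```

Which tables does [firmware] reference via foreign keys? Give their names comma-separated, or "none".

- firmware_id REFERENCES gateways(severity).

gateways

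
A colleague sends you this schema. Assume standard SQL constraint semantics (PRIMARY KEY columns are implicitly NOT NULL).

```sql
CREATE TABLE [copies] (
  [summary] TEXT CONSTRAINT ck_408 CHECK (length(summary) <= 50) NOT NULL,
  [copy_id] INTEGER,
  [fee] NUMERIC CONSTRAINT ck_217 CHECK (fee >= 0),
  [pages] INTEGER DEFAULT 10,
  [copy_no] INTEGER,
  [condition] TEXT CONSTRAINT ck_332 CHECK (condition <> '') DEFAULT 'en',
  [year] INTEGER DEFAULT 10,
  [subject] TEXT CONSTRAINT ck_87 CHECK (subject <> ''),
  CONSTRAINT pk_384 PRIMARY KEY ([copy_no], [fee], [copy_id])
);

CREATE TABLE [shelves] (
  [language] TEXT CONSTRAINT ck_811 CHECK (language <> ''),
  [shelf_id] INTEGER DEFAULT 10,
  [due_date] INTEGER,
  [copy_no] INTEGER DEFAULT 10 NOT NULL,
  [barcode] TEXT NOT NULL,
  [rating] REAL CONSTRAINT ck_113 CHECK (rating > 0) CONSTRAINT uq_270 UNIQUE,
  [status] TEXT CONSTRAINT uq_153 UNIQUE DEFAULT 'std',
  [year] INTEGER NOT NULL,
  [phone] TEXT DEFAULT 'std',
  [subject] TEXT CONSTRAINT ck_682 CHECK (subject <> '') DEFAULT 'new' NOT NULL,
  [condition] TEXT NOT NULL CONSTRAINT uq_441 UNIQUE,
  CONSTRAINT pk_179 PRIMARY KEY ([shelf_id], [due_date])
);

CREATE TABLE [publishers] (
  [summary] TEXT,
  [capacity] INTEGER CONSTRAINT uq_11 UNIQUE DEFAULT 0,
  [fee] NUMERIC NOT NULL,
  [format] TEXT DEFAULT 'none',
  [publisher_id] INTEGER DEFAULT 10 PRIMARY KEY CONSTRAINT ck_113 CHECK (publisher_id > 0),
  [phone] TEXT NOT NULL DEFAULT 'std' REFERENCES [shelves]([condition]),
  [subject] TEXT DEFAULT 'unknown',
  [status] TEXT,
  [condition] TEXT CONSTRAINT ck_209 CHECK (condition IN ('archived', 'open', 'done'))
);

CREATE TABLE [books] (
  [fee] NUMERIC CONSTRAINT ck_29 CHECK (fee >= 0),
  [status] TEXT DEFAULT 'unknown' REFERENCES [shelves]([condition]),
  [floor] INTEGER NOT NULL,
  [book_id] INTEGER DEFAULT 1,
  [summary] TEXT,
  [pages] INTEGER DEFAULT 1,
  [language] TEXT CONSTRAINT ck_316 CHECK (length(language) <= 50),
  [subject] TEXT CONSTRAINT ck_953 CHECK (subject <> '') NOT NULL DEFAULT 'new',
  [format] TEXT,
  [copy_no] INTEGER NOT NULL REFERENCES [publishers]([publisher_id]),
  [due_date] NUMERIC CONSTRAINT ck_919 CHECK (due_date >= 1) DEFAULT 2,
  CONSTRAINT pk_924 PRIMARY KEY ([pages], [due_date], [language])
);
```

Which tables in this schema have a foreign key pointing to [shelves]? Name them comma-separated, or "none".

- publishers.phone references shelves(condition).
- books.status references shelves(condition).

publishers, books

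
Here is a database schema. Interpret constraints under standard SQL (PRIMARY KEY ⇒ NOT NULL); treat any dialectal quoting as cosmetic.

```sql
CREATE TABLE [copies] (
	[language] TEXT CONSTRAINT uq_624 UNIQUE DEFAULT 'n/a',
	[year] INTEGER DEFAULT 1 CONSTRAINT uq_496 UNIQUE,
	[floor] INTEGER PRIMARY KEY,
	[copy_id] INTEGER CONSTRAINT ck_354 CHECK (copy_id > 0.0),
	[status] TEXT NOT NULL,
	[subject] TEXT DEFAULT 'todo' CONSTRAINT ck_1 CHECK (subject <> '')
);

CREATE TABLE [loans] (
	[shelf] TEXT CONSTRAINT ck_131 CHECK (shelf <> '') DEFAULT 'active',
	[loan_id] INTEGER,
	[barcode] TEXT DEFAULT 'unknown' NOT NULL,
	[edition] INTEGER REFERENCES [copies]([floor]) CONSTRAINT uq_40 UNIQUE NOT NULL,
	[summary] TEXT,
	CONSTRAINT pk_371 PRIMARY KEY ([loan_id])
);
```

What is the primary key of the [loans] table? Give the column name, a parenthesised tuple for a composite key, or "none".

loan_id

loan_id is declared PRIMARY KEY as a table-level PRIMARY KEY clause.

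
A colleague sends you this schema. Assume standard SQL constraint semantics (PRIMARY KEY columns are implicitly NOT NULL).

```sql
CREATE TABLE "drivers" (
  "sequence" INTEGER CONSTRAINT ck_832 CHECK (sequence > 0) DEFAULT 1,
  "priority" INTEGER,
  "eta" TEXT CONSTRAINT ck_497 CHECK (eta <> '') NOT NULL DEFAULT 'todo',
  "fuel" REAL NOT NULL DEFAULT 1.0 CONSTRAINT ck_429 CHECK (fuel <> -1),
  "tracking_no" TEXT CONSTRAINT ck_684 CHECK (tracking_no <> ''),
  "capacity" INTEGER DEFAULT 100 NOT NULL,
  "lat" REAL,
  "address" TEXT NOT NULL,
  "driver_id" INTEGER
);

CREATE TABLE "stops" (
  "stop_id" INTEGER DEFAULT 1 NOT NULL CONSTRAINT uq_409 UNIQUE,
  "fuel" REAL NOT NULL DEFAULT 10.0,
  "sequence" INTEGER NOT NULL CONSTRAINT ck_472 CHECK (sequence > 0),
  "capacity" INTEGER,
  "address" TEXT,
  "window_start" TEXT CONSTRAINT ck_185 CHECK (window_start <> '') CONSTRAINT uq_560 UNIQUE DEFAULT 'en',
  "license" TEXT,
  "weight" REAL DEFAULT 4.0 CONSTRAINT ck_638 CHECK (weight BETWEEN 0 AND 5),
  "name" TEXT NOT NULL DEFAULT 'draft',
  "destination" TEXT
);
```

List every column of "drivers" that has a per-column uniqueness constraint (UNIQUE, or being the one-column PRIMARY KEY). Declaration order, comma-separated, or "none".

none

- sequence: no UNIQUE or single-column PK constraint.
- priority: no UNIQUE or single-column PK constraint.
- eta: no UNIQUE or single-column PK constraint.
- fuel: no UNIQUE or single-column PK constraint.
- tracking_no: no UNIQUE or single-column PK constraint.
- capacity: no UNIQUE or single-column PK constraint.
- lat: no UNIQUE or single-column PK constraint.
- address: no UNIQUE or single-column PK constraint.
- driver_id: no UNIQUE or single-column PK constraint.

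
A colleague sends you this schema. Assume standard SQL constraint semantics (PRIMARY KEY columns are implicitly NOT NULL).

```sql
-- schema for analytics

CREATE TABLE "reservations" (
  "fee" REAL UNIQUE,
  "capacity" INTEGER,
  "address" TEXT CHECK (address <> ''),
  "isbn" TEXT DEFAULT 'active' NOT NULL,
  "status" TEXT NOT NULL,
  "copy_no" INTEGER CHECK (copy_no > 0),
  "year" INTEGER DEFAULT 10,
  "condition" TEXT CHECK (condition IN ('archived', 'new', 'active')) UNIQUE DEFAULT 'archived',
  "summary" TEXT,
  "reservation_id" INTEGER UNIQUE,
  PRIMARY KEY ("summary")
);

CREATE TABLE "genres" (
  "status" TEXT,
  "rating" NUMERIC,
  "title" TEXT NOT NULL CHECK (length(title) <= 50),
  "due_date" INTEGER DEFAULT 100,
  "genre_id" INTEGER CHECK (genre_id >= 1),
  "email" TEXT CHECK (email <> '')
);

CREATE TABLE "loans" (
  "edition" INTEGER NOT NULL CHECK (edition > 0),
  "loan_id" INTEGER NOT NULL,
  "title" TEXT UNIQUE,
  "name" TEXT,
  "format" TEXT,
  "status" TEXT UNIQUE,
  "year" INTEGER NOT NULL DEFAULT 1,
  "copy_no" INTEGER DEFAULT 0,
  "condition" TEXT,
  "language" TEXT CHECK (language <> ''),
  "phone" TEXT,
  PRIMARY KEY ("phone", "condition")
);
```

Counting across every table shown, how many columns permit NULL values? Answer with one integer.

18

reservations: 7 nullable (fee, capacity, address, copy_no, year, condition, reservation_id — PK (summary) and explicit NOT NULL columns excluded).
genres: 5 nullable (status, rating, due_date, genre_id, email — PK none and explicit NOT NULL columns excluded).
loans: 6 nullable (title, name, format, status, copy_no, language — PK (phone, condition) and explicit NOT NULL columns excluded).
Total: 7 + 5 + 6 = 18.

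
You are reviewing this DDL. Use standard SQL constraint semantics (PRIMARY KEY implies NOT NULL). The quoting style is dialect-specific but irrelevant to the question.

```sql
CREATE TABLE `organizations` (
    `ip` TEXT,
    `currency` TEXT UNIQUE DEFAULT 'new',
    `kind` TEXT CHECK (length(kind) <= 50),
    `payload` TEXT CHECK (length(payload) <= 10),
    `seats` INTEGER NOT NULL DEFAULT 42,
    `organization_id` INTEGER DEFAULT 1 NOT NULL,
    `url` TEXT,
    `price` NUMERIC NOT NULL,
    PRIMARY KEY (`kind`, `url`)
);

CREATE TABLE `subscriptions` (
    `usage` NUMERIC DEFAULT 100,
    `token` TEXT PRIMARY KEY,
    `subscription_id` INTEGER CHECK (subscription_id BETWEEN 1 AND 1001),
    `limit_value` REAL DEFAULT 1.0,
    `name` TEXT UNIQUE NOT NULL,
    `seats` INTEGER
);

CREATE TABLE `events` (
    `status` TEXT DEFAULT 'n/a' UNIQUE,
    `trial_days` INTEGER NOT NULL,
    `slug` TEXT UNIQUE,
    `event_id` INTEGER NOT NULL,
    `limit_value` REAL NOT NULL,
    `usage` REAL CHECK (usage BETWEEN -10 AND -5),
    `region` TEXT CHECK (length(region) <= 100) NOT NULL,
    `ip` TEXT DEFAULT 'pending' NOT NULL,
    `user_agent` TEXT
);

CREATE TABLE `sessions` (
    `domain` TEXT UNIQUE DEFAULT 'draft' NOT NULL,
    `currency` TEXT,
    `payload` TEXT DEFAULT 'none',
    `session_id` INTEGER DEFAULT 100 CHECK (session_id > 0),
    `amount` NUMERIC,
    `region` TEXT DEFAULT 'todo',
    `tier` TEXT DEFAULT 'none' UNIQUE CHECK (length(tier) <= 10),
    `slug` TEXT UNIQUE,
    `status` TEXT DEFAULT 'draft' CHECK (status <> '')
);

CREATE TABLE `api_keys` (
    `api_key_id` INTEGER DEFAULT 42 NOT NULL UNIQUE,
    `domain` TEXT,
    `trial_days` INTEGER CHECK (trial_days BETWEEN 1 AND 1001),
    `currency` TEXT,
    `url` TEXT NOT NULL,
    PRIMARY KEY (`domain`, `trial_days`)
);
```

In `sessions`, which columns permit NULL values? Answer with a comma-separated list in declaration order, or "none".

currency, payload, session_id, amount, region, tier, slug, status

- domain: declared NOT NULL → not nullable.
- currency: no NOT NULL constraint applies → nullable.
- payload: DEFAULT only fills an omitted column; an explicit NULL is still allowed → nullable.
- session_id: CHECK does not forbid NULL (a CHECK constraint passes when its expression is NULL) → nullable.
- amount: no NOT NULL constraint applies → nullable.
- region: DEFAULT only fills an omitted column; an explicit NULL is still allowed → nullable.
- tier: CHECK does not forbid NULL (a CHECK constraint passes when its expression is NULL) → nullable.
- slug: UNIQUE does not imply NOT NULL → nullable.
- status: CHECK does not forbid NULL (a CHECK constraint passes when its expression is NULL) → nullable.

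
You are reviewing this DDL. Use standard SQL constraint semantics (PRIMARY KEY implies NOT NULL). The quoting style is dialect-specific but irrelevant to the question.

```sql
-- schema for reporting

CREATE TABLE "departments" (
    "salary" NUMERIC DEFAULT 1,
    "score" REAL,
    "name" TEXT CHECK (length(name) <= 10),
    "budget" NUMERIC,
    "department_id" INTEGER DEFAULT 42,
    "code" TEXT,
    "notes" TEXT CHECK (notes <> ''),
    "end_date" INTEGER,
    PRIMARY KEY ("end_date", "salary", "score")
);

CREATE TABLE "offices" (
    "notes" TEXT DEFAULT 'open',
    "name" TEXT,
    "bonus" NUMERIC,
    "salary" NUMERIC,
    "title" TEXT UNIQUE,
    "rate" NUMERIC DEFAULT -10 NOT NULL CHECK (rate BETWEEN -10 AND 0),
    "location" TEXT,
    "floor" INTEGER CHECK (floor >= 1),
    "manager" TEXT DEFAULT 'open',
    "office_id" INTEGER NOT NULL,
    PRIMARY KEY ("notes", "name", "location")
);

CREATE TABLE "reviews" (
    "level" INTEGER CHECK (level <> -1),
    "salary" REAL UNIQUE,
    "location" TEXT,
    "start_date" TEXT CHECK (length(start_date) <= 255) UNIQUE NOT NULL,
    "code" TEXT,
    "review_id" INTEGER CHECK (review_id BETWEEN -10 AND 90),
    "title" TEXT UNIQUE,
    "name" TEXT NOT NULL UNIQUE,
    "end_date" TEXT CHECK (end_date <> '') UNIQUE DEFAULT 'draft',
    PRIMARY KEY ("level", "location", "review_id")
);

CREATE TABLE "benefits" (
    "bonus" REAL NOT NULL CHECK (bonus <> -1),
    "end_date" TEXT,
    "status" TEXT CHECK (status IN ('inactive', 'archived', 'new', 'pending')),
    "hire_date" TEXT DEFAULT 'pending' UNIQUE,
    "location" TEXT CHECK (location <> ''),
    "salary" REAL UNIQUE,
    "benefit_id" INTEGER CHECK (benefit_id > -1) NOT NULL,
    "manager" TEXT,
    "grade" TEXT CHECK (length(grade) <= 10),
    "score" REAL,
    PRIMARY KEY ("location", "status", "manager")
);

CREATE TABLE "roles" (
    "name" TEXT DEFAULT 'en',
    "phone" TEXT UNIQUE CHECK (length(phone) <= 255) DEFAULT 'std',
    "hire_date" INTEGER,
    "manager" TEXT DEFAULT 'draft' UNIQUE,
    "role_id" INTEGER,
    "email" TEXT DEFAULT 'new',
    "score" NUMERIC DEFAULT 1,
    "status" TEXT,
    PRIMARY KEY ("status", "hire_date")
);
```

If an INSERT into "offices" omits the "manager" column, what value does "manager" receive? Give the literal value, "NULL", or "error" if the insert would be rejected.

'open'

manager has an explicit DEFAULT 'open'.
When the column is omitted from an INSERT, that default is used.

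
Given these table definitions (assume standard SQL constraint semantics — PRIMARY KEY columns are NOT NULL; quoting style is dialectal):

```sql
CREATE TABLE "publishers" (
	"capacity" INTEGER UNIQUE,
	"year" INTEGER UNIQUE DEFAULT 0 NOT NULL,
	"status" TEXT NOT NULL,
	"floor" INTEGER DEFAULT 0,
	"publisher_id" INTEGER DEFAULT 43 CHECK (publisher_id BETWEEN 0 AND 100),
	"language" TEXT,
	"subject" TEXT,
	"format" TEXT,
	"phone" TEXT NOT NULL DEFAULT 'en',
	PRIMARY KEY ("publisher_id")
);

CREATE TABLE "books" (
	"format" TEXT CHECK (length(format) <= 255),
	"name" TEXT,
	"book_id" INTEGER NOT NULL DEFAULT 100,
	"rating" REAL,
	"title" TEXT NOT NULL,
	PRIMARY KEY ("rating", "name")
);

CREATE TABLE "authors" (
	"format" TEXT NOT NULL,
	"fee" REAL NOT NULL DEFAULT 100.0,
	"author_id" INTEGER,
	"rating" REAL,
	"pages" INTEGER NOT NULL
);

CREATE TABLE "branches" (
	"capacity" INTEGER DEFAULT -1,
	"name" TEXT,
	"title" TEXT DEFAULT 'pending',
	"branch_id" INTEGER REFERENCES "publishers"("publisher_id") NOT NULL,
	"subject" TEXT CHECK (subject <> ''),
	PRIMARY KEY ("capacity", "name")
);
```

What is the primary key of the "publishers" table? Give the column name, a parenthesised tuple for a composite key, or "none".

publisher_id is declared PRIMARY KEY as a table-level PRIMARY KEY clause.

publisher_id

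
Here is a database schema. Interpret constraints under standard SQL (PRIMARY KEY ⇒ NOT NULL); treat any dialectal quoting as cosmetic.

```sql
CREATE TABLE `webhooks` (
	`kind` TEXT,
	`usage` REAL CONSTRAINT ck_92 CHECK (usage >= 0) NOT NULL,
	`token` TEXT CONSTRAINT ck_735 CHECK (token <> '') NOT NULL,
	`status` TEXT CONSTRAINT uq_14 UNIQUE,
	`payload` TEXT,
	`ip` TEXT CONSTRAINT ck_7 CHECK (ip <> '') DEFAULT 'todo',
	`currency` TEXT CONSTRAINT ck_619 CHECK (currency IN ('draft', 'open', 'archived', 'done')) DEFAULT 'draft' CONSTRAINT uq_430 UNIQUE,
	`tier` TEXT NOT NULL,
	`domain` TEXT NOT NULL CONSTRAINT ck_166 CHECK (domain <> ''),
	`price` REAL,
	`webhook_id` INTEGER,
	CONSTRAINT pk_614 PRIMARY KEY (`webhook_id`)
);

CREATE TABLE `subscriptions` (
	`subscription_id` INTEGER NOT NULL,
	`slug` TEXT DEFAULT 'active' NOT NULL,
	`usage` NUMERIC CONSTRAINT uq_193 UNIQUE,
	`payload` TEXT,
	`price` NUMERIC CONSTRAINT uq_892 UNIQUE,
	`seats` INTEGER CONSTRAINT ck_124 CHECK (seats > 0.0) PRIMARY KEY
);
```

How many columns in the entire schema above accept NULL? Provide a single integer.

webhooks: 6 nullable (kind, status, payload, ip, currency, price — PK (webhook_id) and explicit NOT NULL columns excluded).
subscriptions: 3 nullable (usage, payload, price — PK (seats) and explicit NOT NULL columns excluded).
Total: 6 + 3 = 9.

9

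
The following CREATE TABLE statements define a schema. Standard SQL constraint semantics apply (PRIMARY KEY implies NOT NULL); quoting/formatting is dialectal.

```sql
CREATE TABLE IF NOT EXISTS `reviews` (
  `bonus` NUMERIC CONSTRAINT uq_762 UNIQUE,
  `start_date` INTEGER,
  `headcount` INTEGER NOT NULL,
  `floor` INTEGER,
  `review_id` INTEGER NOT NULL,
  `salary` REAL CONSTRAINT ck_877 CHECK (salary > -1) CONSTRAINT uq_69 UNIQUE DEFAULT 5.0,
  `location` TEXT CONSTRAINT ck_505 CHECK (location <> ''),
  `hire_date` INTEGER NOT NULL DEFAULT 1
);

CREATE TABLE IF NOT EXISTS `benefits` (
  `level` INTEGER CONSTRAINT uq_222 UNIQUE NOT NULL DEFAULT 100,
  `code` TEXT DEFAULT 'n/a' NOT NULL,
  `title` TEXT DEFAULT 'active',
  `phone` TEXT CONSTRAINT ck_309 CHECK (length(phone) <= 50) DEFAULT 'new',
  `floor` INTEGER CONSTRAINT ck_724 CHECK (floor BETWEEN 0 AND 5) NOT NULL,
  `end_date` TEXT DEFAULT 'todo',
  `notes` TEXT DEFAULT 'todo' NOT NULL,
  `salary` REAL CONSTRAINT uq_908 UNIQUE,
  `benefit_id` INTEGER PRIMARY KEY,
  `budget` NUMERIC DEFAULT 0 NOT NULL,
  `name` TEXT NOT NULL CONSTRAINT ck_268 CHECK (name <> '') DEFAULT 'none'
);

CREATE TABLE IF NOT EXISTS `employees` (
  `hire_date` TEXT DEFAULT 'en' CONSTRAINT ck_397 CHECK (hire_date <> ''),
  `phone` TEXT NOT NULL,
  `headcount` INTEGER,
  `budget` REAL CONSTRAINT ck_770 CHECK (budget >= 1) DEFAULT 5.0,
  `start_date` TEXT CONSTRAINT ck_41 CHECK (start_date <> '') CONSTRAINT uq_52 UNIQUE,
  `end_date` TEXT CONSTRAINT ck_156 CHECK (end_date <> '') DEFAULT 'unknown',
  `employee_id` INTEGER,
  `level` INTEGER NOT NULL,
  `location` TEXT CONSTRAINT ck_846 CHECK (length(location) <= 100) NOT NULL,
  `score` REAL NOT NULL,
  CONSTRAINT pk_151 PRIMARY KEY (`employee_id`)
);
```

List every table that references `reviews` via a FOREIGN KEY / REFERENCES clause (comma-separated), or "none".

No REFERENCES clause anywhere in the schema names reviews.

none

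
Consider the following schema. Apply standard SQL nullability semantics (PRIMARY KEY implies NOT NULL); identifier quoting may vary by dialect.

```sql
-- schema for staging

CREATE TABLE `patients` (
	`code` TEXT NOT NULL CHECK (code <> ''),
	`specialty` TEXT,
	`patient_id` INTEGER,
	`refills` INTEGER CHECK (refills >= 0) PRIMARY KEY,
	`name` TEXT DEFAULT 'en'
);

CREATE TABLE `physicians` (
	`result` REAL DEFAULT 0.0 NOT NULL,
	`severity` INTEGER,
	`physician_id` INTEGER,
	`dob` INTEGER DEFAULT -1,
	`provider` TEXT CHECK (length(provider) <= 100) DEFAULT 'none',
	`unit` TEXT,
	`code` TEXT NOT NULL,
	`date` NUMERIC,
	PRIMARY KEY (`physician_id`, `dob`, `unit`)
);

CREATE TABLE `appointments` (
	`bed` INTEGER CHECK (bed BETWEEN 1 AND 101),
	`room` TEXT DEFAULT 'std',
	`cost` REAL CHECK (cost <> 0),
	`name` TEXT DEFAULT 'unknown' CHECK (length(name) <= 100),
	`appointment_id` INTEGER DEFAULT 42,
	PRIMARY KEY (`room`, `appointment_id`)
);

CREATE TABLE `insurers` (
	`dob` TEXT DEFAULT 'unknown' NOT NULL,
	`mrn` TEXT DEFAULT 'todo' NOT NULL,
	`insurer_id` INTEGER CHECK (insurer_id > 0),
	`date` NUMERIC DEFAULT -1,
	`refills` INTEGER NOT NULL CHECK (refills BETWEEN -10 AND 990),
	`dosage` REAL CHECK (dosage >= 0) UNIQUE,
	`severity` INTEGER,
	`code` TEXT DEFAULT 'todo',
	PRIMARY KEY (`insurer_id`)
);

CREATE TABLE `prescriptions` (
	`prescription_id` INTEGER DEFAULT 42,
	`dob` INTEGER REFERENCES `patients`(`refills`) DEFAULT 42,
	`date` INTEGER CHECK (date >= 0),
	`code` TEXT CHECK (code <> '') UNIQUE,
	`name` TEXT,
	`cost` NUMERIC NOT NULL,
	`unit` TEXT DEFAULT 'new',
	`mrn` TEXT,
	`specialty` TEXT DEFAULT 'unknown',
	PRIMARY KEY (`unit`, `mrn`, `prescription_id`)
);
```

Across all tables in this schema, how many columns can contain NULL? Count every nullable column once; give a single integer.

18

patients: 3 nullable (specialty, patient_id, name — PK (refills) and explicit NOT NULL columns excluded).
physicians: 3 nullable (severity, provider, date — PK (physician_id, dob, unit) and explicit NOT NULL columns excluded).
appointments: 3 nullable (bed, cost, name — PK (room, appointment_id) and explicit NOT NULL columns excluded).
insurers: 4 nullable (date, dosage, severity, code — PK (insurer_id) and explicit NOT NULL columns excluded).
prescriptions: 5 nullable (dob, date, code, name, specialty — PK (unit, mrn, prescription_id) and explicit NOT NULL columns excluded).
Total: 3 + 3 + 3 + 4 + 5 = 18.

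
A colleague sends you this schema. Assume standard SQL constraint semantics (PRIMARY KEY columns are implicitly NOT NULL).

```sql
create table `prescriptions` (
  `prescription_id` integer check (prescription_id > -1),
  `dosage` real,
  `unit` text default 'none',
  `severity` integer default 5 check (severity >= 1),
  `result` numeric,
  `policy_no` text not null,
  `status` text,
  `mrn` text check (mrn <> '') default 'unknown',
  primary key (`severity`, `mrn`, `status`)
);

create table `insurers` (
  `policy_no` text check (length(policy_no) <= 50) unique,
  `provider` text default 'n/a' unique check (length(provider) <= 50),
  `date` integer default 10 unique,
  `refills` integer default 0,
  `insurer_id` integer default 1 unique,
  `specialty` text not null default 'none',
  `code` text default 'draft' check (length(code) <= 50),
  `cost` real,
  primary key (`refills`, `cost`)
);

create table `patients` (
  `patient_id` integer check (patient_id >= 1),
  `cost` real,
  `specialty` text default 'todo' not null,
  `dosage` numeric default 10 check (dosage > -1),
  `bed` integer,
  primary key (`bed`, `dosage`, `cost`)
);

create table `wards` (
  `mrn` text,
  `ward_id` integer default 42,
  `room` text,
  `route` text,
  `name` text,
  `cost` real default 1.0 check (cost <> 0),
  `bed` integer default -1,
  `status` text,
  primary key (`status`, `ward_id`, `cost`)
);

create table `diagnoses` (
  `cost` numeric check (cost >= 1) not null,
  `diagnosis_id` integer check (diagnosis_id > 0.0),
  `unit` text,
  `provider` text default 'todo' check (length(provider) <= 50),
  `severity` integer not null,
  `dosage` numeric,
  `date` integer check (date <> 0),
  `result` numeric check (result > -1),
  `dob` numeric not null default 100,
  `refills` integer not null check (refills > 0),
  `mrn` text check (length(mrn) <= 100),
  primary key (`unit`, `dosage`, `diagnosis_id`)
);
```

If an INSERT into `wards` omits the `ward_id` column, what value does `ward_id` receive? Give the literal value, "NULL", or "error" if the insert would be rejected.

ward_id has an explicit DEFAULT 42.
When the column is omitted from an INSERT, that default is used.

42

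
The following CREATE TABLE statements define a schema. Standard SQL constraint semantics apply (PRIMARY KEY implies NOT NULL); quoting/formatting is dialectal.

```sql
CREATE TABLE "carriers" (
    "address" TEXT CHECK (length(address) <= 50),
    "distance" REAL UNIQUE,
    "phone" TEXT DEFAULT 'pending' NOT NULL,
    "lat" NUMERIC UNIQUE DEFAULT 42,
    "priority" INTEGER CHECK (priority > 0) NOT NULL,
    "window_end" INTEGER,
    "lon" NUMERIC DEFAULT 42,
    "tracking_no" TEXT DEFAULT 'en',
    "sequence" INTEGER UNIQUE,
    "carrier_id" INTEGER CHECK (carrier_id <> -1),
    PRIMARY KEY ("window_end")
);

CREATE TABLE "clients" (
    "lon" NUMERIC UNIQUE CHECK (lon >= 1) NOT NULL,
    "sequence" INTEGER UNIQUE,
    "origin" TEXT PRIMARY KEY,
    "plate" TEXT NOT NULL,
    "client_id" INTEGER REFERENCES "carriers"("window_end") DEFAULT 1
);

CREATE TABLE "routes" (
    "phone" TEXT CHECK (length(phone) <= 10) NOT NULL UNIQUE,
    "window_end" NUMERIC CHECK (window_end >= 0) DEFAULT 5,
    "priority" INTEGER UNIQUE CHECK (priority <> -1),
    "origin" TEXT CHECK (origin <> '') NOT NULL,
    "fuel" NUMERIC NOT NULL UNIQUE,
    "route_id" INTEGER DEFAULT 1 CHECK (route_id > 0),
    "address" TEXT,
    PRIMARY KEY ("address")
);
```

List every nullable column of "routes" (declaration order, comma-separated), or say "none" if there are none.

window_end, priority, route_id

- phone: declared NOT NULL → not nullable.
- window_end: CHECK does not forbid NULL (a CHECK constraint passes when its expression is NULL) → nullable.
- priority: CHECK does not forbid NULL (a CHECK constraint passes when its expression is NULL) → nullable.
- origin: declared NOT NULL → not nullable.
- fuel: declared NOT NULL → not nullable.
- route_id: CHECK does not forbid NULL (a CHECK constraint passes when its expression is NULL) → nullable.
- address: part of the PRIMARY KEY, which implies NOT NULL → not nullable.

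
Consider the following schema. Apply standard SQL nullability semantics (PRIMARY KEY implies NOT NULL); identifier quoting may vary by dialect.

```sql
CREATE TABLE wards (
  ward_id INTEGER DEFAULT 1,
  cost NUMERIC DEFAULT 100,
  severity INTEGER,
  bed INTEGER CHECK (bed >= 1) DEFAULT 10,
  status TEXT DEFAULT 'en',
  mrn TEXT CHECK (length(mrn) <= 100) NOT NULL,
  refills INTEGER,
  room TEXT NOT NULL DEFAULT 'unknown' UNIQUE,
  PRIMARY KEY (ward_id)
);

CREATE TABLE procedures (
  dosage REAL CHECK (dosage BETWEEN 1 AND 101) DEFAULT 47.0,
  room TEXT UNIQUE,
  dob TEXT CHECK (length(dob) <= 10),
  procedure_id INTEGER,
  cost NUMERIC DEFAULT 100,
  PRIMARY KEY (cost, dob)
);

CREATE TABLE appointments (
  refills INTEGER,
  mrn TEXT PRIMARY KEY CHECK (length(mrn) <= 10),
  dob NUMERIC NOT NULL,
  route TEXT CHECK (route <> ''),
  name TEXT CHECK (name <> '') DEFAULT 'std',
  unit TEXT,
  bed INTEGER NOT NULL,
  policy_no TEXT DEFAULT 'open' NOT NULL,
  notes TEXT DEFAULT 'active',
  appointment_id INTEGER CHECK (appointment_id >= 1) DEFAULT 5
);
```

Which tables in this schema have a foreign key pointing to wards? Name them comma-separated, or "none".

No REFERENCES clause anywhere in the schema names wards.

none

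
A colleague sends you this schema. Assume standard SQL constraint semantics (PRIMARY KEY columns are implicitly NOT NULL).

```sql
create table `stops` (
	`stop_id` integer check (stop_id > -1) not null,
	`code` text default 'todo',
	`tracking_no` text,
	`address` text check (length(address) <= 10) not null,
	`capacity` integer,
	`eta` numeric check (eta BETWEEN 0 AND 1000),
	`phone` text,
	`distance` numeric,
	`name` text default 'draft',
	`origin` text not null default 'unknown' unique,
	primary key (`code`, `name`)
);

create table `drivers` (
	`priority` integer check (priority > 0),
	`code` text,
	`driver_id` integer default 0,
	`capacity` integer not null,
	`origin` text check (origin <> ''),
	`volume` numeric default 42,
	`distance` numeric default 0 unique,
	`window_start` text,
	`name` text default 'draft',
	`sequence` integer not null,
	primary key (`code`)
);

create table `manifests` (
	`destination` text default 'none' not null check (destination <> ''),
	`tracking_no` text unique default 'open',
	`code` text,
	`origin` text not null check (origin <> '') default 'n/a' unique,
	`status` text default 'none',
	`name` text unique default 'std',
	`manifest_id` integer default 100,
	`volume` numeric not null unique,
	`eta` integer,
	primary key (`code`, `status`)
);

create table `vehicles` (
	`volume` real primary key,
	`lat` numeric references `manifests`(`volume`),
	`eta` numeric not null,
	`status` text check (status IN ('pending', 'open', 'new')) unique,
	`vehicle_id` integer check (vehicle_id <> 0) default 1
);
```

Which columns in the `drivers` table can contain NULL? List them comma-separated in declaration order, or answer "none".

- priority: CHECK does not forbid NULL (a CHECK constraint passes when its expression is NULL) → nullable.
- code: part of the PRIMARY KEY, which implies NOT NULL → not nullable.
- driver_id: DEFAULT only fills an omitted column; an explicit NULL is still allowed → nullable.
- capacity: declared NOT NULL → not nullable.
- origin: CHECK does not forbid NULL (a CHECK constraint passes when its expression is NULL) → nullable.
- volume: DEFAULT only fills an omitted column; an explicit NULL is still allowed → nullable.
- distance: UNIQUE does not imply NOT NULL → nullable.
- window_start: no NOT NULL constraint applies → nullable.
- name: DEFAULT only fills an omitted column; an explicit NULL is still allowed → nullable.
- sequence: declared NOT NULL → not nullable.

priority, driver_id, origin, volume, distance, window_start, name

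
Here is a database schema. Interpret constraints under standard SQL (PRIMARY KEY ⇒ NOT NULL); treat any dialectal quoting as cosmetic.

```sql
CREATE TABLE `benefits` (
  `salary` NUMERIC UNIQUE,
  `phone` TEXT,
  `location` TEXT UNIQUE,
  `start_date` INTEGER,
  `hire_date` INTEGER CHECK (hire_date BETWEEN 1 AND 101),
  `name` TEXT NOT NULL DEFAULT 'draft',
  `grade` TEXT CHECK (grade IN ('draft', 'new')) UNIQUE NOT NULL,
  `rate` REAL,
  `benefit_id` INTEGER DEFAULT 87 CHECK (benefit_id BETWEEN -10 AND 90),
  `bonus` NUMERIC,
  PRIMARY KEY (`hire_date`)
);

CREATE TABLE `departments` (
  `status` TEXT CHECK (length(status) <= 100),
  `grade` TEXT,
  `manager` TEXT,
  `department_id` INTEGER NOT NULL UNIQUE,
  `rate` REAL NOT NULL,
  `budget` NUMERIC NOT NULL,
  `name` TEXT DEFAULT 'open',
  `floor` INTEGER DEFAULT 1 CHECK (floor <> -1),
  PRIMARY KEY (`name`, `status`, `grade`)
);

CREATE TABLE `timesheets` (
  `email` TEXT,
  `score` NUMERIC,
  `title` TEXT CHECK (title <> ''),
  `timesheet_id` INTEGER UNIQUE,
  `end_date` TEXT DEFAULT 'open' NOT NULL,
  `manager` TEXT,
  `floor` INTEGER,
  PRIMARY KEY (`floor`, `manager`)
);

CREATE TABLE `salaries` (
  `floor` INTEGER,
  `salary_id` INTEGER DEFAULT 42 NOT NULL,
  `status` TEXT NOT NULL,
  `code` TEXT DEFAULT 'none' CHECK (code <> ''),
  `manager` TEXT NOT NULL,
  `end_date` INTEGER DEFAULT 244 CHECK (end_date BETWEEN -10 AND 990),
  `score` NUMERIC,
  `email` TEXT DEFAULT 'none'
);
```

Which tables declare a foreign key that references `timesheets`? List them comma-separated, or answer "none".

No REFERENCES clause anywhere in the schema names timesheets.

none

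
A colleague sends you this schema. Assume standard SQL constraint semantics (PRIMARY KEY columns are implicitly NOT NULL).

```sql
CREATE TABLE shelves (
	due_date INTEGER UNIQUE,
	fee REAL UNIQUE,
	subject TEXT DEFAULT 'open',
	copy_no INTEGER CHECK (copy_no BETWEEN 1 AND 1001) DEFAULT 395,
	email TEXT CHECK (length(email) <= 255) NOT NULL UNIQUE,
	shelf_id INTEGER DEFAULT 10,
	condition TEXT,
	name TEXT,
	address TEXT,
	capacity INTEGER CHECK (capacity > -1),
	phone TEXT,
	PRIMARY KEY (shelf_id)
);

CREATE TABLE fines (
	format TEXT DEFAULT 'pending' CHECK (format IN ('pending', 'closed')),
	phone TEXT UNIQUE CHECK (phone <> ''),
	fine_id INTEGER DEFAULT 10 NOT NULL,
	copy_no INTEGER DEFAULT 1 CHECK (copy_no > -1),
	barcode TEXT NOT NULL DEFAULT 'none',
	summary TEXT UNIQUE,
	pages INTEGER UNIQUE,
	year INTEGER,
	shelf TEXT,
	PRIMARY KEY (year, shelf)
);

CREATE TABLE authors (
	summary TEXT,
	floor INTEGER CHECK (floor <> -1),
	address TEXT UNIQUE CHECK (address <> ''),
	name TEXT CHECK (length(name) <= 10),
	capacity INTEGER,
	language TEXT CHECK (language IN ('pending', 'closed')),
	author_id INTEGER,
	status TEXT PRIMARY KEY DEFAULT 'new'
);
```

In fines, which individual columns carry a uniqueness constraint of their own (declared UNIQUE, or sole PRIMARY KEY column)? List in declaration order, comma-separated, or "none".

phone, summary, pages

- format: no UNIQUE or single-column PK constraint.
- phone: declared UNIQUE → unique.
- fine_id: no UNIQUE or single-column PK constraint.
- copy_no: no UNIQUE or single-column PK constraint.
- barcode: no UNIQUE or single-column PK constraint.
- summary: declared UNIQUE → unique.
- pages: declared UNIQUE → unique.
- year: part of a composite PRIMARY KEY — only the tuple is unique, not this column on its own.
- shelf: part of a composite PRIMARY KEY — only the tuple is unique, not this column on its own.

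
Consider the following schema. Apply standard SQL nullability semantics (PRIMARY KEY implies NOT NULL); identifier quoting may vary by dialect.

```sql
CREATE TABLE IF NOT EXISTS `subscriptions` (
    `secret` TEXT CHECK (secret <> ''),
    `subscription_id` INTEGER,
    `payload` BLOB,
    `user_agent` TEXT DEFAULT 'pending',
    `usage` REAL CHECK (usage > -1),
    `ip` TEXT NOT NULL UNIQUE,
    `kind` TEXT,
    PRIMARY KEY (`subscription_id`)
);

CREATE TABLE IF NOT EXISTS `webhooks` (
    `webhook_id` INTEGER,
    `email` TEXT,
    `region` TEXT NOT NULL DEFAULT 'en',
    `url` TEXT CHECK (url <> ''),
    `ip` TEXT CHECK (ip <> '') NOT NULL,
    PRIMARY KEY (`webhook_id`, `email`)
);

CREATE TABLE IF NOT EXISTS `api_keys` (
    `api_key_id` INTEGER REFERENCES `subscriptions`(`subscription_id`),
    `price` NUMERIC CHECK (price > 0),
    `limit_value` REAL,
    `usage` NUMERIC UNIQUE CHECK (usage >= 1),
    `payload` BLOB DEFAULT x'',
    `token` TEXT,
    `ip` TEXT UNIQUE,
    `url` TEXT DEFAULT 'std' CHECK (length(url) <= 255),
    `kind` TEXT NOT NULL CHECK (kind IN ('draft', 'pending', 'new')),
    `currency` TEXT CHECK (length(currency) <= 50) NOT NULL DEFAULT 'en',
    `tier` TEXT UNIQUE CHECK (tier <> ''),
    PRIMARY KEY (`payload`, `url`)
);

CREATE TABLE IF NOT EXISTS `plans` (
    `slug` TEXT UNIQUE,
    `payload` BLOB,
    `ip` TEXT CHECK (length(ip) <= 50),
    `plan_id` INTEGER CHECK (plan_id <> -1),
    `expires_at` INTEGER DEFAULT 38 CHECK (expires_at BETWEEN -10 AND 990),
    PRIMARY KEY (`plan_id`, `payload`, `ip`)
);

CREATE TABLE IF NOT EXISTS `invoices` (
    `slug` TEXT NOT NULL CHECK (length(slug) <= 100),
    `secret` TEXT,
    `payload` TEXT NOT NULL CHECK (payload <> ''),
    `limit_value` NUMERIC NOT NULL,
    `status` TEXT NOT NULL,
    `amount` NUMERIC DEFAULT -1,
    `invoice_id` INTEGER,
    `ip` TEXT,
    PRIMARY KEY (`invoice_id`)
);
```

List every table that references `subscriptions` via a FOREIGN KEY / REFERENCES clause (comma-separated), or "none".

api_keys

- api_keys.api_key_id references subscriptions(subscription_id).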